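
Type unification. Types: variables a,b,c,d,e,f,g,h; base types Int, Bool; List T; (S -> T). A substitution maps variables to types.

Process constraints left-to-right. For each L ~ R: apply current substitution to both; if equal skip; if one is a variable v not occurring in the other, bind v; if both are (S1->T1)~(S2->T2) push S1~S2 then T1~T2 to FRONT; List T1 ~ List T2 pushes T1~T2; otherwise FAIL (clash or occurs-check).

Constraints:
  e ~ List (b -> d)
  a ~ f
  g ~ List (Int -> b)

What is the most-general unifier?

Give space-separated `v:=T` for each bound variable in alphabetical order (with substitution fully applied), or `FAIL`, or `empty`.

step 1: unify e ~ List (b -> d)  [subst: {-} | 2 pending]
  bind e := List (b -> d)
step 2: unify a ~ f  [subst: {e:=List (b -> d)} | 1 pending]
  bind a := f
step 3: unify g ~ List (Int -> b)  [subst: {e:=List (b -> d), a:=f} | 0 pending]
  bind g := List (Int -> b)

Answer: a:=f e:=List (b -> d) g:=List (Int -> b)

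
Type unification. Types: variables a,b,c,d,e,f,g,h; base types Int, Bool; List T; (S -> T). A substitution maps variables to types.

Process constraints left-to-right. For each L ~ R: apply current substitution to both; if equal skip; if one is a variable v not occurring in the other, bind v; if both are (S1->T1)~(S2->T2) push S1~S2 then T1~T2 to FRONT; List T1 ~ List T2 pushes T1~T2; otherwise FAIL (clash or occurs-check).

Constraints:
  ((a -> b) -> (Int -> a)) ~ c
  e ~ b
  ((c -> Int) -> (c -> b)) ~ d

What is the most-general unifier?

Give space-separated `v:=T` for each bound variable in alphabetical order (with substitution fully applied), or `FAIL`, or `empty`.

Answer: c:=((a -> b) -> (Int -> a)) d:=((((a -> b) -> (Int -> a)) -> Int) -> (((a -> b) -> (Int -> a)) -> b)) e:=b

Derivation:
step 1: unify ((a -> b) -> (Int -> a)) ~ c  [subst: {-} | 2 pending]
  bind c := ((a -> b) -> (Int -> a))
step 2: unify e ~ b  [subst: {c:=((a -> b) -> (Int -> a))} | 1 pending]
  bind e := b
step 3: unify ((((a -> b) -> (Int -> a)) -> Int) -> (((a -> b) -> (Int -> a)) -> b)) ~ d  [subst: {c:=((a -> b) -> (Int -> a)), e:=b} | 0 pending]
  bind d := ((((a -> b) -> (Int -> a)) -> Int) -> (((a -> b) -> (Int -> a)) -> b))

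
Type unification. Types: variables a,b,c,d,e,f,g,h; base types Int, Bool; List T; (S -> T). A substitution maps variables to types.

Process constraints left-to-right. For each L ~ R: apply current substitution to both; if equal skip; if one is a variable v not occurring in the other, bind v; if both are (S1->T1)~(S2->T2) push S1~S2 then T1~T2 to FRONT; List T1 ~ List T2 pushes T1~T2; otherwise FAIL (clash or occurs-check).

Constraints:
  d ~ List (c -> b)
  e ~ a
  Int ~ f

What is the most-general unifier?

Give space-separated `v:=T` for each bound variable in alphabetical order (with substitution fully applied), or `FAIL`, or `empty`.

step 1: unify d ~ List (c -> b)  [subst: {-} | 2 pending]
  bind d := List (c -> b)
step 2: unify e ~ a  [subst: {d:=List (c -> b)} | 1 pending]
  bind e := a
step 3: unify Int ~ f  [subst: {d:=List (c -> b), e:=a} | 0 pending]
  bind f := Int

Answer: d:=List (c -> b) e:=a f:=Int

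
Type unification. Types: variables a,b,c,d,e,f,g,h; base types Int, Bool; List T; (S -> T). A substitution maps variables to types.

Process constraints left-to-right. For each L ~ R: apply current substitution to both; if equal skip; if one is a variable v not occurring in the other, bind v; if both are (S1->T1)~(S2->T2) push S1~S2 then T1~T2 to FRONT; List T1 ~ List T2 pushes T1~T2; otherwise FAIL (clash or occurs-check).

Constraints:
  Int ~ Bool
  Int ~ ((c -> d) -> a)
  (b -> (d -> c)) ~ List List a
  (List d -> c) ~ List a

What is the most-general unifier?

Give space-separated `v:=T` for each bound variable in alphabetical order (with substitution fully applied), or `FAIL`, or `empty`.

step 1: unify Int ~ Bool  [subst: {-} | 3 pending]
  clash: Int vs Bool

Answer: FAIL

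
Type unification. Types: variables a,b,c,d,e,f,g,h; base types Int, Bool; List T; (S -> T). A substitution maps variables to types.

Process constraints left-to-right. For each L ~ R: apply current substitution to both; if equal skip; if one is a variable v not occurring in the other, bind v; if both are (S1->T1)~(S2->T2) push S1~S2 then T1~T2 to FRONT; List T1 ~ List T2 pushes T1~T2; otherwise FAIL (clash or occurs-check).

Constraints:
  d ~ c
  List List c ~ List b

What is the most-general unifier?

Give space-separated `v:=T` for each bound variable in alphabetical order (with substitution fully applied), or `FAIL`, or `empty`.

Answer: b:=List c d:=c

Derivation:
step 1: unify d ~ c  [subst: {-} | 1 pending]
  bind d := c
step 2: unify List List c ~ List b  [subst: {d:=c} | 0 pending]
  -> decompose List: push List c~b
step 3: unify List c ~ b  [subst: {d:=c} | 0 pending]
  bind b := List c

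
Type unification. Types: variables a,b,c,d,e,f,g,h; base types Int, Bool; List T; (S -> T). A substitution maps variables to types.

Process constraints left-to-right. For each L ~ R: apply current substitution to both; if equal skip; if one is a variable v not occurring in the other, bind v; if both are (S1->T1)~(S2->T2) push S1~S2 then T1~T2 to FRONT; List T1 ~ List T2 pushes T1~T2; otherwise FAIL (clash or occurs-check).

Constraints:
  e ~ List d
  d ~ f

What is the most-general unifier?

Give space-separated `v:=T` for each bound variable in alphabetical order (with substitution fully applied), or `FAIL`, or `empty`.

Answer: d:=f e:=List f

Derivation:
step 1: unify e ~ List d  [subst: {-} | 1 pending]
  bind e := List d
step 2: unify d ~ f  [subst: {e:=List d} | 0 pending]
  bind d := f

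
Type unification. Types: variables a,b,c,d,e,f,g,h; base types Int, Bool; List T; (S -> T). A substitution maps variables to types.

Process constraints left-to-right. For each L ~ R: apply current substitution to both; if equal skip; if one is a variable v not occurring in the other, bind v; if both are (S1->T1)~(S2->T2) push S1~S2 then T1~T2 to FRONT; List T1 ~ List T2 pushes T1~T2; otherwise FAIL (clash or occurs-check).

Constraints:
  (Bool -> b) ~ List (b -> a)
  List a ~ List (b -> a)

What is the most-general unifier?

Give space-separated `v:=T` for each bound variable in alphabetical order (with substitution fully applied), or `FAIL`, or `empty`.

step 1: unify (Bool -> b) ~ List (b -> a)  [subst: {-} | 1 pending]
  clash: (Bool -> b) vs List (b -> a)

Answer: FAIL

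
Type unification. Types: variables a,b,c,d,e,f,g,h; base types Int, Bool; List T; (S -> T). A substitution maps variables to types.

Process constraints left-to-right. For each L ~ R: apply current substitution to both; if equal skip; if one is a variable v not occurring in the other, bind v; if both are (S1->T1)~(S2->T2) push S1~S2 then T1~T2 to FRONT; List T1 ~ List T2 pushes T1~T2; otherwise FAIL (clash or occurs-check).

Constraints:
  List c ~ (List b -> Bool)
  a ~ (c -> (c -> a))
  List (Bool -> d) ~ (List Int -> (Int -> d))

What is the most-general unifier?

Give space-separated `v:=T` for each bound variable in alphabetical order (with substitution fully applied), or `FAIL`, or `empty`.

step 1: unify List c ~ (List b -> Bool)  [subst: {-} | 2 pending]
  clash: List c vs (List b -> Bool)

Answer: FAIL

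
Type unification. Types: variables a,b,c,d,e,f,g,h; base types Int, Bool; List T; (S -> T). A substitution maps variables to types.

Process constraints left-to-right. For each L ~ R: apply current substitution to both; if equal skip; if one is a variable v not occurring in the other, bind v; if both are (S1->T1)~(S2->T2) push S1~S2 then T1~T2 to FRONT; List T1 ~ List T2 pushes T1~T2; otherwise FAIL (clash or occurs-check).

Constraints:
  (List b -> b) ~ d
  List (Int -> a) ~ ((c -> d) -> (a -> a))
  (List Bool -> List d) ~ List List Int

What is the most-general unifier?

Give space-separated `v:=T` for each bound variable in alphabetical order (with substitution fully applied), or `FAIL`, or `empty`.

step 1: unify (List b -> b) ~ d  [subst: {-} | 2 pending]
  bind d := (List b -> b)
step 2: unify List (Int -> a) ~ ((c -> (List b -> b)) -> (a -> a))  [subst: {d:=(List b -> b)} | 1 pending]
  clash: List (Int -> a) vs ((c -> (List b -> b)) -> (a -> a))

Answer: FAIL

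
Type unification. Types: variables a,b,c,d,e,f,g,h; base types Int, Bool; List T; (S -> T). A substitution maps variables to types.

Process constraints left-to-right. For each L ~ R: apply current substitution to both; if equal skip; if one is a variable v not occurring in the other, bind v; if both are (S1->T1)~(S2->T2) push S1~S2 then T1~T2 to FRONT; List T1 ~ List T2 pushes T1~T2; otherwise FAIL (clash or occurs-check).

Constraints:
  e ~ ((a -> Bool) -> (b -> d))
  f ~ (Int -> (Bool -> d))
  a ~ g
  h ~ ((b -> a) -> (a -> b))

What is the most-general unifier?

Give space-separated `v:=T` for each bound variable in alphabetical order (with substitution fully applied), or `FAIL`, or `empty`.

Answer: a:=g e:=((g -> Bool) -> (b -> d)) f:=(Int -> (Bool -> d)) h:=((b -> g) -> (g -> b))

Derivation:
step 1: unify e ~ ((a -> Bool) -> (b -> d))  [subst: {-} | 3 pending]
  bind e := ((a -> Bool) -> (b -> d))
step 2: unify f ~ (Int -> (Bool -> d))  [subst: {e:=((a -> Bool) -> (b -> d))} | 2 pending]
  bind f := (Int -> (Bool -> d))
step 3: unify a ~ g  [subst: {e:=((a -> Bool) -> (b -> d)), f:=(Int -> (Bool -> d))} | 1 pending]
  bind a := g
step 4: unify h ~ ((b -> g) -> (g -> b))  [subst: {e:=((a -> Bool) -> (b -> d)), f:=(Int -> (Bool -> d)), a:=g} | 0 pending]
  bind h := ((b -> g) -> (g -> b))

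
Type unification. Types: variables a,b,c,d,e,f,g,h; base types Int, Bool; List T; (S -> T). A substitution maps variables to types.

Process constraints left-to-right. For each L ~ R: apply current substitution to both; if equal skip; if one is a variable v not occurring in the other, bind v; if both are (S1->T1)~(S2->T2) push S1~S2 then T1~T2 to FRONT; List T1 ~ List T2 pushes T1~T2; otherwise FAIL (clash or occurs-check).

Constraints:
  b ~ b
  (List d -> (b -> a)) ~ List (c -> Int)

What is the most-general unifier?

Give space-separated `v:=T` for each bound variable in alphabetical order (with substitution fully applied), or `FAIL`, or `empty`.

step 1: unify b ~ b  [subst: {-} | 1 pending]
  -> identical, skip
step 2: unify (List d -> (b -> a)) ~ List (c -> Int)  [subst: {-} | 0 pending]
  clash: (List d -> (b -> a)) vs List (c -> Int)

Answer: FAIL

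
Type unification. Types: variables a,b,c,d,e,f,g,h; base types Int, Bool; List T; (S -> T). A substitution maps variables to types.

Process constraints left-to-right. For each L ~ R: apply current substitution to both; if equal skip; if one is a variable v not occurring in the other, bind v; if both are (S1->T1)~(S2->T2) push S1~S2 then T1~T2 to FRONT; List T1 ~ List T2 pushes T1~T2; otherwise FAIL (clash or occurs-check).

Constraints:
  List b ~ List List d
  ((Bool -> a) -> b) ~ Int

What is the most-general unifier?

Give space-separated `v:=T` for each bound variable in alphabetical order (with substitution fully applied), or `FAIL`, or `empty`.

Answer: FAIL

Derivation:
step 1: unify List b ~ List List d  [subst: {-} | 1 pending]
  -> decompose List: push b~List d
step 2: unify b ~ List d  [subst: {-} | 1 pending]
  bind b := List d
step 3: unify ((Bool -> a) -> List d) ~ Int  [subst: {b:=List d} | 0 pending]
  clash: ((Bool -> a) -> List d) vs Int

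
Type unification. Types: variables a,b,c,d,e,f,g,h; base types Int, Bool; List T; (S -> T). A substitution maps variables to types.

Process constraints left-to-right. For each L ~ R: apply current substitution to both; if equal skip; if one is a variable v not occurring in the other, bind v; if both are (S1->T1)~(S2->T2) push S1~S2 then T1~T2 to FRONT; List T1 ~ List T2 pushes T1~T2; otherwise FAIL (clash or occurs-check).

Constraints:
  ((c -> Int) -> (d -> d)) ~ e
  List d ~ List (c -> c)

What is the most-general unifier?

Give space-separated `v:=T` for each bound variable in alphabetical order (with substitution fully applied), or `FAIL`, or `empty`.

step 1: unify ((c -> Int) -> (d -> d)) ~ e  [subst: {-} | 1 pending]
  bind e := ((c -> Int) -> (d -> d))
step 2: unify List d ~ List (c -> c)  [subst: {e:=((c -> Int) -> (d -> d))} | 0 pending]
  -> decompose List: push d~(c -> c)
step 3: unify d ~ (c -> c)  [subst: {e:=((c -> Int) -> (d -> d))} | 0 pending]
  bind d := (c -> c)

Answer: d:=(c -> c) e:=((c -> Int) -> ((c -> c) -> (c -> c)))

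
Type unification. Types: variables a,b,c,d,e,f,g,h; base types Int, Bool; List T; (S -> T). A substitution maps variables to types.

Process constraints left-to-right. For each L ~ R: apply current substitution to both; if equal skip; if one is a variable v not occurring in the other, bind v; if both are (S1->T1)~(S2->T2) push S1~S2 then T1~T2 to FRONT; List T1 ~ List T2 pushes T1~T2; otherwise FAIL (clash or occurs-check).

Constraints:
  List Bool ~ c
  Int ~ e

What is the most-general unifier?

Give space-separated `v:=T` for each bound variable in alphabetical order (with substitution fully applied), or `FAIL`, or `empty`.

Answer: c:=List Bool e:=Int

Derivation:
step 1: unify List Bool ~ c  [subst: {-} | 1 pending]
  bind c := List Bool
step 2: unify Int ~ e  [subst: {c:=List Bool} | 0 pending]
  bind e := Int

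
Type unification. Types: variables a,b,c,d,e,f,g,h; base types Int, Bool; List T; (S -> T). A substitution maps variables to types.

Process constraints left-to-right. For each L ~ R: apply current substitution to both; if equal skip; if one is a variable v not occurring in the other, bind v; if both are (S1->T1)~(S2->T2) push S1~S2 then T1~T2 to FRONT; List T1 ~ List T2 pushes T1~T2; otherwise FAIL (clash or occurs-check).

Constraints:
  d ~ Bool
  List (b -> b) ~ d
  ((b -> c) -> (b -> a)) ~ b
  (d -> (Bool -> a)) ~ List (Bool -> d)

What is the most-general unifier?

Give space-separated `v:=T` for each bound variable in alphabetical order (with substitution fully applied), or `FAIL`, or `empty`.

step 1: unify d ~ Bool  [subst: {-} | 3 pending]
  bind d := Bool
step 2: unify List (b -> b) ~ Bool  [subst: {d:=Bool} | 2 pending]
  clash: List (b -> b) vs Bool

Answer: FAIL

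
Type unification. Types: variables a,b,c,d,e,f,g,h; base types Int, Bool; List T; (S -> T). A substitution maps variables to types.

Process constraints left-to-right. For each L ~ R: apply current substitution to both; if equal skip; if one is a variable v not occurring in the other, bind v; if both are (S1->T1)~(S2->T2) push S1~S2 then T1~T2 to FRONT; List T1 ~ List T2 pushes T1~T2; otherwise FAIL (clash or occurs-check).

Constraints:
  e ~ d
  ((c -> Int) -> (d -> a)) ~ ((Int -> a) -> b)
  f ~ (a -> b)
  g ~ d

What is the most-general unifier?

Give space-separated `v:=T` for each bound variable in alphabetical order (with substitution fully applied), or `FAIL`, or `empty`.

Answer: a:=Int b:=(d -> Int) c:=Int e:=d f:=(Int -> (d -> Int)) g:=d

Derivation:
step 1: unify e ~ d  [subst: {-} | 3 pending]
  bind e := d
step 2: unify ((c -> Int) -> (d -> a)) ~ ((Int -> a) -> b)  [subst: {e:=d} | 2 pending]
  -> decompose arrow: push (c -> Int)~(Int -> a), (d -> a)~b
step 3: unify (c -> Int) ~ (Int -> a)  [subst: {e:=d} | 3 pending]
  -> decompose arrow: push c~Int, Int~a
step 4: unify c ~ Int  [subst: {e:=d} | 4 pending]
  bind c := Int
step 5: unify Int ~ a  [subst: {e:=d, c:=Int} | 3 pending]
  bind a := Int
step 6: unify (d -> Int) ~ b  [subst: {e:=d, c:=Int, a:=Int} | 2 pending]
  bind b := (d -> Int)
step 7: unify f ~ (Int -> (d -> Int))  [subst: {e:=d, c:=Int, a:=Int, b:=(d -> Int)} | 1 pending]
  bind f := (Int -> (d -> Int))
step 8: unify g ~ d  [subst: {e:=d, c:=Int, a:=Int, b:=(d -> Int), f:=(Int -> (d -> Int))} | 0 pending]
  bind g := d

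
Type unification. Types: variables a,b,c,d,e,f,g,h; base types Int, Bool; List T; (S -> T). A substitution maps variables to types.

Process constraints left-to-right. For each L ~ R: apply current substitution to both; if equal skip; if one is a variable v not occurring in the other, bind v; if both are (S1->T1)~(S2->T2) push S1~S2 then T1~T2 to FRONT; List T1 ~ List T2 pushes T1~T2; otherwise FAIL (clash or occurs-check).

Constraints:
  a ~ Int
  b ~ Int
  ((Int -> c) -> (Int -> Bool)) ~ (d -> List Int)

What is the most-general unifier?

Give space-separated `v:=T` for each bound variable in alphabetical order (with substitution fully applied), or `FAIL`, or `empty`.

step 1: unify a ~ Int  [subst: {-} | 2 pending]
  bind a := Int
step 2: unify b ~ Int  [subst: {a:=Int} | 1 pending]
  bind b := Int
step 3: unify ((Int -> c) -> (Int -> Bool)) ~ (d -> List Int)  [subst: {a:=Int, b:=Int} | 0 pending]
  -> decompose arrow: push (Int -> c)~d, (Int -> Bool)~List Int
step 4: unify (Int -> c) ~ d  [subst: {a:=Int, b:=Int} | 1 pending]
  bind d := (Int -> c)
step 5: unify (Int -> Bool) ~ List Int  [subst: {a:=Int, b:=Int, d:=(Int -> c)} | 0 pending]
  clash: (Int -> Bool) vs List Int

Answer: FAIL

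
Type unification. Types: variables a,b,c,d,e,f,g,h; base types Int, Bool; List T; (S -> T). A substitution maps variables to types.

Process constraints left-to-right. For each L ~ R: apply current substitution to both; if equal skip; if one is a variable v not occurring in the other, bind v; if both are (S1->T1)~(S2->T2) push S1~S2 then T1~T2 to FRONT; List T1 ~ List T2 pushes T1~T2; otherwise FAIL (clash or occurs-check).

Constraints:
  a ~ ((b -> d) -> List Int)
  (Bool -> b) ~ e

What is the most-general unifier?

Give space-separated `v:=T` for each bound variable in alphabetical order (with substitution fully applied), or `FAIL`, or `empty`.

Answer: a:=((b -> d) -> List Int) e:=(Bool -> b)

Derivation:
step 1: unify a ~ ((b -> d) -> List Int)  [subst: {-} | 1 pending]
  bind a := ((b -> d) -> List Int)
step 2: unify (Bool -> b) ~ e  [subst: {a:=((b -> d) -> List Int)} | 0 pending]
  bind e := (Bool -> b)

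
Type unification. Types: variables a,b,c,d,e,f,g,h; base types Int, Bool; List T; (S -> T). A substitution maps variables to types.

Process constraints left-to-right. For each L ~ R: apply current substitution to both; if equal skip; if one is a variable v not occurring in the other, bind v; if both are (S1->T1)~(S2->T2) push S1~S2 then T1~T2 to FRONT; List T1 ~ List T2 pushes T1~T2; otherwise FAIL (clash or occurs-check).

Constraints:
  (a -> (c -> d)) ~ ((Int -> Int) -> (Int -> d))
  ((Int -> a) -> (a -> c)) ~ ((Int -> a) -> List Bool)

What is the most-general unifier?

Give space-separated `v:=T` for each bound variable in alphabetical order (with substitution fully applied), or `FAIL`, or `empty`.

step 1: unify (a -> (c -> d)) ~ ((Int -> Int) -> (Int -> d))  [subst: {-} | 1 pending]
  -> decompose arrow: push a~(Int -> Int), (c -> d)~(Int -> d)
step 2: unify a ~ (Int -> Int)  [subst: {-} | 2 pending]
  bind a := (Int -> Int)
step 3: unify (c -> d) ~ (Int -> d)  [subst: {a:=(Int -> Int)} | 1 pending]
  -> decompose arrow: push c~Int, d~d
step 4: unify c ~ Int  [subst: {a:=(Int -> Int)} | 2 pending]
  bind c := Int
step 5: unify d ~ d  [subst: {a:=(Int -> Int), c:=Int} | 1 pending]
  -> identical, skip
step 6: unify ((Int -> (Int -> Int)) -> ((Int -> Int) -> Int)) ~ ((Int -> (Int -> Int)) -> List Bool)  [subst: {a:=(Int -> Int), c:=Int} | 0 pending]
  -> decompose arrow: push (Int -> (Int -> Int))~(Int -> (Int -> Int)), ((Int -> Int) -> Int)~List Bool
step 7: unify (Int -> (Int -> Int)) ~ (Int -> (Int -> Int))  [subst: {a:=(Int -> Int), c:=Int} | 1 pending]
  -> identical, skip
step 8: unify ((Int -> Int) -> Int) ~ List Bool  [subst: {a:=(Int -> Int), c:=Int} | 0 pending]
  clash: ((Int -> Int) -> Int) vs List Bool

Answer: FAIL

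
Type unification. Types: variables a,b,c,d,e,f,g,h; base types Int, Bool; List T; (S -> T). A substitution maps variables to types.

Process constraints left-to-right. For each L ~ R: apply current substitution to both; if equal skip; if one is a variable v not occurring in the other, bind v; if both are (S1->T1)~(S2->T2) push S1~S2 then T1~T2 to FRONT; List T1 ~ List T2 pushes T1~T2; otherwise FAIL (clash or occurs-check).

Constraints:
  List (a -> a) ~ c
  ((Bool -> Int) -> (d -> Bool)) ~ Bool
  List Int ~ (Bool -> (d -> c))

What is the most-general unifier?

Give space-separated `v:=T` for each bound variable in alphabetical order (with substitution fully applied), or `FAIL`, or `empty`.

Answer: FAIL

Derivation:
step 1: unify List (a -> a) ~ c  [subst: {-} | 2 pending]
  bind c := List (a -> a)
step 2: unify ((Bool -> Int) -> (d -> Bool)) ~ Bool  [subst: {c:=List (a -> a)} | 1 pending]
  clash: ((Bool -> Int) -> (d -> Bool)) vs Bool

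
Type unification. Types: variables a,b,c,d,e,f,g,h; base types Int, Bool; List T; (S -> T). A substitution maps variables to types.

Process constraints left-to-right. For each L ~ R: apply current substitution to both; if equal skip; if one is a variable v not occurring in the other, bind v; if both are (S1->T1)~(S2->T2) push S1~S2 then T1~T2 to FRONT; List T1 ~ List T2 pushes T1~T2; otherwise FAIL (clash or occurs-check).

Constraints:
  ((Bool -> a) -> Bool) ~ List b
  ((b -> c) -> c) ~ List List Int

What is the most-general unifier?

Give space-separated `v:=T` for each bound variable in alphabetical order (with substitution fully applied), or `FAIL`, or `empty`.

step 1: unify ((Bool -> a) -> Bool) ~ List b  [subst: {-} | 1 pending]
  clash: ((Bool -> a) -> Bool) vs List b

Answer: FAIL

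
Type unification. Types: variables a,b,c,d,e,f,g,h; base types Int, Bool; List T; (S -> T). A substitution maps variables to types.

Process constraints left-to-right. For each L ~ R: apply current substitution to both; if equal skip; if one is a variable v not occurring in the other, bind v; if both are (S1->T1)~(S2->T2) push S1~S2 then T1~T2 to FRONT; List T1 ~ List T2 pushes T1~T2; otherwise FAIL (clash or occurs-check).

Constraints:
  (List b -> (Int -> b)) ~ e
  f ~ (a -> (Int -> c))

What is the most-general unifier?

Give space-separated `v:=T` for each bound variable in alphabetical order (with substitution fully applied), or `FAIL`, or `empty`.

Answer: e:=(List b -> (Int -> b)) f:=(a -> (Int -> c))

Derivation:
step 1: unify (List b -> (Int -> b)) ~ e  [subst: {-} | 1 pending]
  bind e := (List b -> (Int -> b))
step 2: unify f ~ (a -> (Int -> c))  [subst: {e:=(List b -> (Int -> b))} | 0 pending]
  bind f := (a -> (Int -> c))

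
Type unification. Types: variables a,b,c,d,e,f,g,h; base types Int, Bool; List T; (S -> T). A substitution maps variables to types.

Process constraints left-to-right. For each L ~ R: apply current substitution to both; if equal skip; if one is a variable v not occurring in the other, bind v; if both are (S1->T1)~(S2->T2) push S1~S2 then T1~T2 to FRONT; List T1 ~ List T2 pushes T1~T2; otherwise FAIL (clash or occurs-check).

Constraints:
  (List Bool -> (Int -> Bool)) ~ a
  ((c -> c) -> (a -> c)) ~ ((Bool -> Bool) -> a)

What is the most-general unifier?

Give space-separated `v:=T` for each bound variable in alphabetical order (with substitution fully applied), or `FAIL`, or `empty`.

Answer: FAIL

Derivation:
step 1: unify (List Bool -> (Int -> Bool)) ~ a  [subst: {-} | 1 pending]
  bind a := (List Bool -> (Int -> Bool))
step 2: unify ((c -> c) -> ((List Bool -> (Int -> Bool)) -> c)) ~ ((Bool -> Bool) -> (List Bool -> (Int -> Bool)))  [subst: {a:=(List Bool -> (Int -> Bool))} | 0 pending]
  -> decompose arrow: push (c -> c)~(Bool -> Bool), ((List Bool -> (Int -> Bool)) -> c)~(List Bool -> (Int -> Bool))
step 3: unify (c -> c) ~ (Bool -> Bool)  [subst: {a:=(List Bool -> (Int -> Bool))} | 1 pending]
  -> decompose arrow: push c~Bool, c~Bool
step 4: unify c ~ Bool  [subst: {a:=(List Bool -> (Int -> Bool))} | 2 pending]
  bind c := Bool
step 5: unify Bool ~ Bool  [subst: {a:=(List Bool -> (Int -> Bool)), c:=Bool} | 1 pending]
  -> identical, skip
step 6: unify ((List Bool -> (Int -> Bool)) -> Bool) ~ (List Bool -> (Int -> Bool))  [subst: {a:=(List Bool -> (Int -> Bool)), c:=Bool} | 0 pending]
  -> decompose arrow: push (List Bool -> (Int -> Bool))~List Bool, Bool~(Int -> Bool)
step 7: unify (List Bool -> (Int -> Bool)) ~ List Bool  [subst: {a:=(List Bool -> (Int -> Bool)), c:=Bool} | 1 pending]
  clash: (List Bool -> (Int -> Bool)) vs List Bool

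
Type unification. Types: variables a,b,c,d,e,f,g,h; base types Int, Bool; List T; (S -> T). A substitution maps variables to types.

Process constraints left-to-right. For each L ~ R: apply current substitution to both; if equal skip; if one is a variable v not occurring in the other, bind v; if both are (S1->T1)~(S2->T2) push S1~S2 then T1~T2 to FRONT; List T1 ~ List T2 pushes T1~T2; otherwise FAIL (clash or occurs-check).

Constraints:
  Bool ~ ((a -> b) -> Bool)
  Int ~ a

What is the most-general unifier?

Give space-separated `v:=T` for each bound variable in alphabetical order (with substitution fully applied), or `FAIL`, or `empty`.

step 1: unify Bool ~ ((a -> b) -> Bool)  [subst: {-} | 1 pending]
  clash: Bool vs ((a -> b) -> Bool)

Answer: FAIL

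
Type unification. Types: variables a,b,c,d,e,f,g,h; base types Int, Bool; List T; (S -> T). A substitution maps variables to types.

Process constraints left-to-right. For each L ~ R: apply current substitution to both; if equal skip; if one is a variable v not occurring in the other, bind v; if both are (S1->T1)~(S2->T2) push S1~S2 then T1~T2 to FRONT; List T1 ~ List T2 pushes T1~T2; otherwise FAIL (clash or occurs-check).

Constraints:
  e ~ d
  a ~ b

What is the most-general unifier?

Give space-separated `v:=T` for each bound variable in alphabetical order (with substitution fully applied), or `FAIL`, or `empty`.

step 1: unify e ~ d  [subst: {-} | 1 pending]
  bind e := d
step 2: unify a ~ b  [subst: {e:=d} | 0 pending]
  bind a := b

Answer: a:=b e:=d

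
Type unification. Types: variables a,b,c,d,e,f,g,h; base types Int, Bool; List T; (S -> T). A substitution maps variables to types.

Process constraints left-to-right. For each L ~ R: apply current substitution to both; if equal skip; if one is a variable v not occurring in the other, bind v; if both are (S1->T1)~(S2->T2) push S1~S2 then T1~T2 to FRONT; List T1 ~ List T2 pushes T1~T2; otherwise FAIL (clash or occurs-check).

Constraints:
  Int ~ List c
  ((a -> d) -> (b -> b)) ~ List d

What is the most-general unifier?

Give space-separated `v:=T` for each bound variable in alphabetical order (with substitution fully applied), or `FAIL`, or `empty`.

step 1: unify Int ~ List c  [subst: {-} | 1 pending]
  clash: Int vs List c

Answer: FAIL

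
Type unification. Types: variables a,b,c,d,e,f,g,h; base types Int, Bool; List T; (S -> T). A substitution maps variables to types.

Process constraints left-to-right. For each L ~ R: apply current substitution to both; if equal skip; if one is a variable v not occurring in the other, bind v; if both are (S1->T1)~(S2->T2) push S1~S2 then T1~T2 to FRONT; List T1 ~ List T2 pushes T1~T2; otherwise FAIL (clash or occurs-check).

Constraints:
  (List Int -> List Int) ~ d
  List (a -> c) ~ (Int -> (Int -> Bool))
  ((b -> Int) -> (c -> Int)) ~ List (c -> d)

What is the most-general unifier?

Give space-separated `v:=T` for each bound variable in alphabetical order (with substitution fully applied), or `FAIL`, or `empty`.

Answer: FAIL

Derivation:
step 1: unify (List Int -> List Int) ~ d  [subst: {-} | 2 pending]
  bind d := (List Int -> List Int)
step 2: unify List (a -> c) ~ (Int -> (Int -> Bool))  [subst: {d:=(List Int -> List Int)} | 1 pending]
  clash: List (a -> c) vs (Int -> (Int -> Bool))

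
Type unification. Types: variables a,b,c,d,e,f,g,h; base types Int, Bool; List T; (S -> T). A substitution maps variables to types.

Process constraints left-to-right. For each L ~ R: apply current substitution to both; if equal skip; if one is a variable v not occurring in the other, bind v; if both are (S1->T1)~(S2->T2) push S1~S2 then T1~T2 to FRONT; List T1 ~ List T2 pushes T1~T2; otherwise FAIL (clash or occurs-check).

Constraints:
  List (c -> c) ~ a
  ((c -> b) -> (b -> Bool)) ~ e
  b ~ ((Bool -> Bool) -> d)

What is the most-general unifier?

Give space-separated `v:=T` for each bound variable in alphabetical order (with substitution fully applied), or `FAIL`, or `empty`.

step 1: unify List (c -> c) ~ a  [subst: {-} | 2 pending]
  bind a := List (c -> c)
step 2: unify ((c -> b) -> (b -> Bool)) ~ e  [subst: {a:=List (c -> c)} | 1 pending]
  bind e := ((c -> b) -> (b -> Bool))
step 3: unify b ~ ((Bool -> Bool) -> d)  [subst: {a:=List (c -> c), e:=((c -> b) -> (b -> Bool))} | 0 pending]
  bind b := ((Bool -> Bool) -> d)

Answer: a:=List (c -> c) b:=((Bool -> Bool) -> d) e:=((c -> ((Bool -> Bool) -> d)) -> (((Bool -> Bool) -> d) -> Bool))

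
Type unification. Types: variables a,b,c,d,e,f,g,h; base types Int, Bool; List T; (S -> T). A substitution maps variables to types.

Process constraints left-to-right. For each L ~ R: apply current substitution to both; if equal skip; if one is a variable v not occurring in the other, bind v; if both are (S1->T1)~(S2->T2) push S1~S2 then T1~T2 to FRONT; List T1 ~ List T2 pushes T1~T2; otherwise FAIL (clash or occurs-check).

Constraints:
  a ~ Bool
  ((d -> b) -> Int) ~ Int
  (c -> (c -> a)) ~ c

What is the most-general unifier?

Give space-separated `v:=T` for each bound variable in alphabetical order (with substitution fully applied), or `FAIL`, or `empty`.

Answer: FAIL

Derivation:
step 1: unify a ~ Bool  [subst: {-} | 2 pending]
  bind a := Bool
step 2: unify ((d -> b) -> Int) ~ Int  [subst: {a:=Bool} | 1 pending]
  clash: ((d -> b) -> Int) vs Int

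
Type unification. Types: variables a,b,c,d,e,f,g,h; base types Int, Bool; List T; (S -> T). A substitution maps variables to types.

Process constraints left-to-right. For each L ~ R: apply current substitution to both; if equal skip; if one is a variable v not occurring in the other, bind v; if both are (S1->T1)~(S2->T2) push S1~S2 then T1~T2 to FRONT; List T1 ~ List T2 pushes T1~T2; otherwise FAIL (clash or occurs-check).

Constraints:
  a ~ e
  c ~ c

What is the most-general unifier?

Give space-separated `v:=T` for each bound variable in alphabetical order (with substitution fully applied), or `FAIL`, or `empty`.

step 1: unify a ~ e  [subst: {-} | 1 pending]
  bind a := e
step 2: unify c ~ c  [subst: {a:=e} | 0 pending]
  -> identical, skip

Answer: a:=e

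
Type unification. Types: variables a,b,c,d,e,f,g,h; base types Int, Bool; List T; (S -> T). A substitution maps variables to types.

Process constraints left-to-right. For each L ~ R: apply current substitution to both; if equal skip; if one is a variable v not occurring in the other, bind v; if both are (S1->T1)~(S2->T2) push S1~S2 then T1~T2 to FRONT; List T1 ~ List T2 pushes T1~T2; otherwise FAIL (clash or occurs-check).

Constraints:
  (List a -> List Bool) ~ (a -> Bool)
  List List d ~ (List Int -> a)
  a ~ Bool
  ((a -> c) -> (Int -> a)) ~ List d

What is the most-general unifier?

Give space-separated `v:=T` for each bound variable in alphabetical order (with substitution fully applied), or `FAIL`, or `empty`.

step 1: unify (List a -> List Bool) ~ (a -> Bool)  [subst: {-} | 3 pending]
  -> decompose arrow: push List a~a, List Bool~Bool
step 2: unify List a ~ a  [subst: {-} | 4 pending]
  occurs-check fail

Answer: FAIL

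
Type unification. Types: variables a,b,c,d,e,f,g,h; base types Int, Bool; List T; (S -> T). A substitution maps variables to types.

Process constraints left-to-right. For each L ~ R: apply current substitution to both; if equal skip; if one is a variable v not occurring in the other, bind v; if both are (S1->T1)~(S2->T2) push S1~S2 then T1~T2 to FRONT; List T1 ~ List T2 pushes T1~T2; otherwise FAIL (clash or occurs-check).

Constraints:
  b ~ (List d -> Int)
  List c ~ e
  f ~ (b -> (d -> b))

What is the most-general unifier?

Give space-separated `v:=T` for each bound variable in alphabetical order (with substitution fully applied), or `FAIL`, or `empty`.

step 1: unify b ~ (List d -> Int)  [subst: {-} | 2 pending]
  bind b := (List d -> Int)
step 2: unify List c ~ e  [subst: {b:=(List d -> Int)} | 1 pending]
  bind e := List c
step 3: unify f ~ ((List d -> Int) -> (d -> (List d -> Int)))  [subst: {b:=(List d -> Int), e:=List c} | 0 pending]
  bind f := ((List d -> Int) -> (d -> (List d -> Int)))

Answer: b:=(List d -> Int) e:=List c f:=((List d -> Int) -> (d -> (List d -> Int)))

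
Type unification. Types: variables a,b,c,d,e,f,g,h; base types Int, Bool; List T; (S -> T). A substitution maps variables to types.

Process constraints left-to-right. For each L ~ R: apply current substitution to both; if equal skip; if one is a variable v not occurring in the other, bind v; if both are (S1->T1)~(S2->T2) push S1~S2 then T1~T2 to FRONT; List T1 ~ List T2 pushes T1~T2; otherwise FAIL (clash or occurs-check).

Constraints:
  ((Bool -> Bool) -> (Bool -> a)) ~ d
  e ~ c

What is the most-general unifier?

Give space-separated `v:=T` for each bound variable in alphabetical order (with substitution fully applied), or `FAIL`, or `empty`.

step 1: unify ((Bool -> Bool) -> (Bool -> a)) ~ d  [subst: {-} | 1 pending]
  bind d := ((Bool -> Bool) -> (Bool -> a))
step 2: unify e ~ c  [subst: {d:=((Bool -> Bool) -> (Bool -> a))} | 0 pending]
  bind e := c

Answer: d:=((Bool -> Bool) -> (Bool -> a)) e:=c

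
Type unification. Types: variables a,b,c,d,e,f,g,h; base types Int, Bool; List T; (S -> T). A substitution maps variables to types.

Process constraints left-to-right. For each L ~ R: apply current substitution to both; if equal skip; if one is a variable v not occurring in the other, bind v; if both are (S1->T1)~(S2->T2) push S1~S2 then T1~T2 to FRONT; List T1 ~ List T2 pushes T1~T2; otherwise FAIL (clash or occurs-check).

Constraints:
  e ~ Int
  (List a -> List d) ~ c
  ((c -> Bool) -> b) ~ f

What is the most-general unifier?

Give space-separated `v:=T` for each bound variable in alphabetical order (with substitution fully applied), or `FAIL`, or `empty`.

Answer: c:=(List a -> List d) e:=Int f:=(((List a -> List d) -> Bool) -> b)

Derivation:
step 1: unify e ~ Int  [subst: {-} | 2 pending]
  bind e := Int
step 2: unify (List a -> List d) ~ c  [subst: {e:=Int} | 1 pending]
  bind c := (List a -> List d)
step 3: unify (((List a -> List d) -> Bool) -> b) ~ f  [subst: {e:=Int, c:=(List a -> List d)} | 0 pending]
  bind f := (((List a -> List d) -> Bool) -> b)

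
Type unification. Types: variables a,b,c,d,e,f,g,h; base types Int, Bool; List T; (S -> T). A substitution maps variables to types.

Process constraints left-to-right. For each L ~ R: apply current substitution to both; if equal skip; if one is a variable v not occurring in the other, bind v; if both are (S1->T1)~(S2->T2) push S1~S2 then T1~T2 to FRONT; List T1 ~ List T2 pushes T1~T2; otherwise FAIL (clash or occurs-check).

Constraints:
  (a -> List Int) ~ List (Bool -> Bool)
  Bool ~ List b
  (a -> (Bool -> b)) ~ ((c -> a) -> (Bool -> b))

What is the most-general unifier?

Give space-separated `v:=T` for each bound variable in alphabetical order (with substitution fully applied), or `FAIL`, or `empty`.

Answer: FAIL

Derivation:
step 1: unify (a -> List Int) ~ List (Bool -> Bool)  [subst: {-} | 2 pending]
  clash: (a -> List Int) vs List (Bool -> Bool)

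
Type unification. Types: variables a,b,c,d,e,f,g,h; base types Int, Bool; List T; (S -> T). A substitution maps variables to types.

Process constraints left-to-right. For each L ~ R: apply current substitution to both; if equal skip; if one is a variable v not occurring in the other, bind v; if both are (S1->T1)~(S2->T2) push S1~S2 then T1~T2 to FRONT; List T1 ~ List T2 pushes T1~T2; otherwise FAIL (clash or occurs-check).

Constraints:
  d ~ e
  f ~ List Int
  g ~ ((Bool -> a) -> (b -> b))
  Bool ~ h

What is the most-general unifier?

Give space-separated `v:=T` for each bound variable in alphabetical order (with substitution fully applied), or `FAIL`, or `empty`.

Answer: d:=e f:=List Int g:=((Bool -> a) -> (b -> b)) h:=Bool

Derivation:
step 1: unify d ~ e  [subst: {-} | 3 pending]
  bind d := e
step 2: unify f ~ List Int  [subst: {d:=e} | 2 pending]
  bind f := List Int
step 3: unify g ~ ((Bool -> a) -> (b -> b))  [subst: {d:=e, f:=List Int} | 1 pending]
  bind g := ((Bool -> a) -> (b -> b))
step 4: unify Bool ~ h  [subst: {d:=e, f:=List Int, g:=((Bool -> a) -> (b -> b))} | 0 pending]
  bind h := Bool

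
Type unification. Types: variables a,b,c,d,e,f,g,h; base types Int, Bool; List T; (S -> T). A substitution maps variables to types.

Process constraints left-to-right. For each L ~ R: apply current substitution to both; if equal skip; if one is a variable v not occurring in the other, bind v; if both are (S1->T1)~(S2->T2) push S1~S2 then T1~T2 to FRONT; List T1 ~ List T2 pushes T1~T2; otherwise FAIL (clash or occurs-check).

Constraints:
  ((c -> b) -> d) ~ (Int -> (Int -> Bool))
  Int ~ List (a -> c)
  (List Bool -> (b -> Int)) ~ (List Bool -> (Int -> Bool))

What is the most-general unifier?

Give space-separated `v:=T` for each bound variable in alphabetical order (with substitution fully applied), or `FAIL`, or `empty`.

step 1: unify ((c -> b) -> d) ~ (Int -> (Int -> Bool))  [subst: {-} | 2 pending]
  -> decompose arrow: push (c -> b)~Int, d~(Int -> Bool)
step 2: unify (c -> b) ~ Int  [subst: {-} | 3 pending]
  clash: (c -> b) vs Int

Answer: FAIL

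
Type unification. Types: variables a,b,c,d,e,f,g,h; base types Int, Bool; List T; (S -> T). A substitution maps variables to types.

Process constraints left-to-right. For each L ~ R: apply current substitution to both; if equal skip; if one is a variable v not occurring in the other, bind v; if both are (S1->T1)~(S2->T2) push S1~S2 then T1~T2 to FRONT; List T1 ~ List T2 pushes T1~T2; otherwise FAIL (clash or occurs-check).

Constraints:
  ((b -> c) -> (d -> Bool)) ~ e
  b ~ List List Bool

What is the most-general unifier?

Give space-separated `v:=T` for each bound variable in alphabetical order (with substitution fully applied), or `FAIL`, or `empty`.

step 1: unify ((b -> c) -> (d -> Bool)) ~ e  [subst: {-} | 1 pending]
  bind e := ((b -> c) -> (d -> Bool))
step 2: unify b ~ List List Bool  [subst: {e:=((b -> c) -> (d -> Bool))} | 0 pending]
  bind b := List List Bool

Answer: b:=List List Bool e:=((List List Bool -> c) -> (d -> Bool))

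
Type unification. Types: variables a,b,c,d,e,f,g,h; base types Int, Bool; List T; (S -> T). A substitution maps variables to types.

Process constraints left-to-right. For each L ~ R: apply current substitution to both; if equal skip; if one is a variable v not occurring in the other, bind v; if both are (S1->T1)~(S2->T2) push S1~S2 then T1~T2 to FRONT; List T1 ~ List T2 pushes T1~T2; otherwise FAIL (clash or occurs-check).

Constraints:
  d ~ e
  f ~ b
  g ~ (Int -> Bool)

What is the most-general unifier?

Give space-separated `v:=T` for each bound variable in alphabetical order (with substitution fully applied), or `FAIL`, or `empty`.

Answer: d:=e f:=b g:=(Int -> Bool)

Derivation:
step 1: unify d ~ e  [subst: {-} | 2 pending]
  bind d := e
step 2: unify f ~ b  [subst: {d:=e} | 1 pending]
  bind f := b
step 3: unify g ~ (Int -> Bool)  [subst: {d:=e, f:=b} | 0 pending]
  bind g := (Int -> Bool)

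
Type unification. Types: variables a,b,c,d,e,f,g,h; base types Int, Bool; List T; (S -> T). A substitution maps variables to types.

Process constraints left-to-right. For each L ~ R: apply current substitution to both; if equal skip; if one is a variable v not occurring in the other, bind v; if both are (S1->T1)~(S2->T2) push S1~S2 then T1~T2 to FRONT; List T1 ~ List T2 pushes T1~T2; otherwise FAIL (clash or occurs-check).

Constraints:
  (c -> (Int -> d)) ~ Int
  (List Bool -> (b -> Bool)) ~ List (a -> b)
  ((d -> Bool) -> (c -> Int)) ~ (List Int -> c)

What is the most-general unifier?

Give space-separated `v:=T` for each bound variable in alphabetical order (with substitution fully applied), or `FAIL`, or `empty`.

step 1: unify (c -> (Int -> d)) ~ Int  [subst: {-} | 2 pending]
  clash: (c -> (Int -> d)) vs Int

Answer: FAIL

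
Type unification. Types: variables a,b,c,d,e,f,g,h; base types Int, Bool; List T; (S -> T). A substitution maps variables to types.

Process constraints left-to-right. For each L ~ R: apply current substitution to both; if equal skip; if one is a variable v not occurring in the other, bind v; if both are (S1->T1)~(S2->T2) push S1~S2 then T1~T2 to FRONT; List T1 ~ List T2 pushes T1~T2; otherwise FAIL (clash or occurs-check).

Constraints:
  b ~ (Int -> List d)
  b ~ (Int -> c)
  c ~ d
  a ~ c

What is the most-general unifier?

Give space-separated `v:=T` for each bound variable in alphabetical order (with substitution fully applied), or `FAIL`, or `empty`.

Answer: FAIL

Derivation:
step 1: unify b ~ (Int -> List d)  [subst: {-} | 3 pending]
  bind b := (Int -> List d)
step 2: unify (Int -> List d) ~ (Int -> c)  [subst: {b:=(Int -> List d)} | 2 pending]
  -> decompose arrow: push Int~Int, List d~c
step 3: unify Int ~ Int  [subst: {b:=(Int -> List d)} | 3 pending]
  -> identical, skip
step 4: unify List d ~ c  [subst: {b:=(Int -> List d)} | 2 pending]
  bind c := List d
step 5: unify List d ~ d  [subst: {b:=(Int -> List d), c:=List d} | 1 pending]
  occurs-check fail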